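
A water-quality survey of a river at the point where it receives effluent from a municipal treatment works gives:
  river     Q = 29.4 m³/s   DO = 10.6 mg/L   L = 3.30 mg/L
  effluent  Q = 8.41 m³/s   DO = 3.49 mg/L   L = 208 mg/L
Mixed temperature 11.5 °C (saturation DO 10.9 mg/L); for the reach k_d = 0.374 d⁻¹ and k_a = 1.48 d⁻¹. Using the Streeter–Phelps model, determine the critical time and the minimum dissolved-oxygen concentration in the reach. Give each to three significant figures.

t_c ≈ 1.13 d; minimum DO ≈ 2.83 mg/L

Mixed DO = (29.4×10.6 + 8.41×3.49)/(29.4+8.41) = 341.0/37.81 = 9.019 mg/L.
Mixed L₀ = (29.4×3.30 + 8.41×208)/(37.81) = 1846/37.81 = 48.83 mg/L.
Initial deficit D₀ = C_s − DO₀ = 10.9 − 9.019 = 1.881 mg/L.
t_c = (1/1.106) ln[(1.48/0.374)(1 − 1.881×1.106/(0.374×48.83))] = 0.9042 × ln(3.506) = 1.134 d.
D_c = (0.374/1.48) × 48.83 × e^(−0.374×1.134) = 0.2527 × 48.83 × 0.6543 = 8.073 mg/L.
Minimum DO = 10.9 − 8.073 = 2.827 mg/L.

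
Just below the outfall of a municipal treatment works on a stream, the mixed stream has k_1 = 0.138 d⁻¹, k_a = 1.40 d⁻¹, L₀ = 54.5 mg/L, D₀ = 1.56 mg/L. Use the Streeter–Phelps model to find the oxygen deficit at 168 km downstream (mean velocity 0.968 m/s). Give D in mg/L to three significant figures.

D ≈ 4.25 mg/L

Travel time t = x/v = 168 km / (0.968 m/s) = 168000 m / 0.968 m/s = 173600 s = 2.009 d.
k_1 L₀/(k_a−k_1) = 0.138×54.5/(1.40−0.138) = 7.521/1.262 = 5.960 mg/L.
e^(−k_1 t) = e^(−0.138×2.009) = 0.7579; e^(−k_a t) = e^(−1.40×2.009) = 0.06007.
D = 5.960 × (0.7579 − 0.06007) + 1.56 × 0.06007 = 4.159 + 0.09371 = 4.252 mg/L.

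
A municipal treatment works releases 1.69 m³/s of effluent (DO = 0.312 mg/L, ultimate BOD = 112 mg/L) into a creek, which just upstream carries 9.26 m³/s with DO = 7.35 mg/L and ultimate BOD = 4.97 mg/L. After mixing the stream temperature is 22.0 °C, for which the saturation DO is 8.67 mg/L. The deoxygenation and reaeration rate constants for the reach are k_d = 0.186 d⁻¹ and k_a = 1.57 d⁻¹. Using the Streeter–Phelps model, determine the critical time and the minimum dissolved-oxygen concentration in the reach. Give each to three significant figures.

Mixed DO = (9.26×7.35 + 1.69×0.312)/(9.26+1.69) = 68.59/10.95 = 6.264 mg/L.
Mixed L₀ = (9.26×4.97 + 1.69×112)/(10.95) = 235.3/10.95 = 21.49 mg/L.
Initial deficit D₀ = C_s − DO₀ = 8.67 − 6.264 = 2.406 mg/L.
t_c = (1/1.384) ln[(1.57/0.186)(1 − 2.406×1.384/(0.186×21.49))] = 0.7225 × ln(1.408) = 0.2472 d.
D_c = (0.186/1.57) × 21.49 × e^(−0.186×0.2472) = 0.1185 × 21.49 × 0.9551 = 2.431 mg/L.
Minimum DO = 8.67 − 2.431 = 6.239 mg/L.

t_c ≈ 0.247 d; minimum DO ≈ 6.24 mg/L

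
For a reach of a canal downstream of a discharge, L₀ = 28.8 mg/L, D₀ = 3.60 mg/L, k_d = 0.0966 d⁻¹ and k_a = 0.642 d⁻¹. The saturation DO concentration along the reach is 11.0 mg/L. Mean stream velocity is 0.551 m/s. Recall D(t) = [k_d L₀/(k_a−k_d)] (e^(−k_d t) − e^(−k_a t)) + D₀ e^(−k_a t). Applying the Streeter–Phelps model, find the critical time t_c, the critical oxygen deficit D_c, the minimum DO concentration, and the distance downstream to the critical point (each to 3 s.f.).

t_c ≈ 1.23 d; D_c ≈ 3.85 mg/L; min DO ≈ 7.15 mg/L; x_c ≈ 58.5 km

t_c = [1/(k_a−k_d)] ln[(k_a/k_d)(1 − D₀(k_a−k_d)/(k_d L₀))]
= [1/(0.642−0.0966)] ln[(0.642/0.0966)(1 − 3.60×0.5454/(0.0966×28.8))]
= (1/0.5454) ln[6.646 × 0.2943] = 1.834 × ln(1.956) = 1.834 × 0.6707 = 1.230 d.
L(t_c) = L₀ e^(−k_d t_c) = 28.8 × 0.8880 = 25.57 mg/L, and at the critical point k_a D_c = k_d L, so D_c = (0.0966/0.642) × 25.57 = 3.848 mg/L.
Minimum DO = C_s − D_c = 11.0 − 3.848 = 7.152 mg/L.
x_c = v t_c = 0.551 m/s × 1.230 d × 86400 s/d = 58540 m ≈ 58.5 km.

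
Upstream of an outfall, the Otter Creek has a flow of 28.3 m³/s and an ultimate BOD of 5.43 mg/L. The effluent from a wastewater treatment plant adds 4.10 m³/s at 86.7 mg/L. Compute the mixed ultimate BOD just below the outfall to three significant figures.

15.7 mg/L

Flow-weighted mixing: C = (Q_r C_r + Q_w C_w)/(Q_r + Q_w)
= (28.3×5.43 + 4.10×86.7)/(28.3 + 4.10) = 509.1/32.40 = 15.71 mg/L.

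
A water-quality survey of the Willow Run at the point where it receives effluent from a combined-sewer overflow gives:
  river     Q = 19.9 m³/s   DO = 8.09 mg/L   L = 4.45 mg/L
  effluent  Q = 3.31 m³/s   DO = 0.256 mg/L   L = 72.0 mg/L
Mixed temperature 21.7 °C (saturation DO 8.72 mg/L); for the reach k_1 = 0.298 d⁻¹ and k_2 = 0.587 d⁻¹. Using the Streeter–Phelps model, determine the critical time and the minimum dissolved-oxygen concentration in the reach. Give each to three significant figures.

Mixed DO = (19.9×8.09 + 3.31×0.256)/(19.9+3.31) = 161.8/23.21 = 6.973 mg/L.
Mixed L₀ = (19.9×4.45 + 3.31×72.0)/(23.21) = 326.9/23.21 = 14.08 mg/L.
Initial deficit D₀ = C_s − DO₀ = 8.72 − 6.973 = 1.747 mg/L.
t_c = (1/0.2890) ln[(0.587/0.298)(1 − 1.747×0.2890/(0.298×14.08))] = 3.460 × ln(1.733) = 1.902 d.
D_c = (0.298/0.587) × 14.08 × e^(−0.298×1.902) = 0.5077 × 14.08 × 0.5673 = 4.056 mg/L.
Minimum DO = 8.72 − 4.056 = 4.664 mg/L.

t_c ≈ 1.90 d; minimum DO ≈ 4.66 mg/L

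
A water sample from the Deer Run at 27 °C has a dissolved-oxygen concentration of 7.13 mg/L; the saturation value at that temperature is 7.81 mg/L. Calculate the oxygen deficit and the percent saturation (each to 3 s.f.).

D = C_s − C = 7.81 − 7.13 = 0.680 mg/L.
% saturation = 7.13/7.81 × 100 = 91.3 %.

D ≈ 0.680 mg/L; 91.3 % saturation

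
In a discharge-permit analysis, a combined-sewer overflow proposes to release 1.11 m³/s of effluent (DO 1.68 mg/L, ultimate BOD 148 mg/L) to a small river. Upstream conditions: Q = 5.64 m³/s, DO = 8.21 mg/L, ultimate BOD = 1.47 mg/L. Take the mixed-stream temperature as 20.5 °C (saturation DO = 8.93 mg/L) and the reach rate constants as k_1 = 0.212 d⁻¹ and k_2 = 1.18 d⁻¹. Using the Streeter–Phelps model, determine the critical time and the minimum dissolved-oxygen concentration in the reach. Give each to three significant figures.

Mixed DO = (5.64×8.21 + 1.11×1.68)/(5.64+1.11) = 48.17/6.750 = 7.136 mg/L.
Mixed L₀ = (5.64×1.47 + 1.11×148)/(6.750) = 172.6/6.750 = 25.57 mg/L.
Initial deficit D₀ = C_s − DO₀ = 8.93 − 7.136 = 1.794 mg/L.
t_c = (1/0.9680) ln[(1.18/0.212)(1 − 1.794×0.9680/(0.212×25.57))] = 1.033 × ln(3.783) = 1.374 d.
D_c = (0.212/1.18) × 25.57 × e^(−0.212×1.374) = 0.1797 × 25.57 × 0.7472 = 3.432 mg/L.
Minimum DO = 8.93 − 3.432 = 5.498 mg/L.

t_c ≈ 1.37 d; minimum DO ≈ 5.50 mg/L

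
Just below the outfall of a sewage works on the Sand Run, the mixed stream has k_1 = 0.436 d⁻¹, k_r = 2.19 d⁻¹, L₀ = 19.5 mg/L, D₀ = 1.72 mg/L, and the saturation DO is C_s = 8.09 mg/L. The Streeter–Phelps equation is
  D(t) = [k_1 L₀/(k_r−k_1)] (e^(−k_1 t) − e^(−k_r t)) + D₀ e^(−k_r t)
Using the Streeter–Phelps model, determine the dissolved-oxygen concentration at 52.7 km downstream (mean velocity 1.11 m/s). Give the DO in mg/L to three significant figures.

DO ≈ 5.21 mg/L

Travel time t = x/v = 52.7 km / (1.11 m/s) = 52700 m / 1.11 m/s = 47480 s = 0.5495 d.
k_1 L₀/(k_r−k_1) = 0.436×19.5/(2.19−0.436) = 8.502/1.754 = 4.847 mg/L.
e^(−k_1 t) = e^(−0.436×0.5495) = 0.7870; e^(−k_r t) = e^(−2.19×0.5495) = 0.3002.
D = 4.847 × (0.7870 − 0.3002) + 1.72 × 0.3002 = 2.360 + 0.5163 = 2.876 mg/L.
DO = C_s − D = 8.09 − 2.876 = 5.214 mg/L.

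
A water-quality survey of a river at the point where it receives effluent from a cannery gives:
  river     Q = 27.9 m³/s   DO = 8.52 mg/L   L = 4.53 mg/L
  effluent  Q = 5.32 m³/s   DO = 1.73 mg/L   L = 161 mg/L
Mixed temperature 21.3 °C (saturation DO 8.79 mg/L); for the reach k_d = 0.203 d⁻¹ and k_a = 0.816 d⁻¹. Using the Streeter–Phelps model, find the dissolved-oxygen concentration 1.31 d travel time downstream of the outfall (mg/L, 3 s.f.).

DO ≈ 4.18 mg/L

Mixed DO = (27.9×8.52 + 5.32×1.73)/(27.9+5.32) = 246.9/33.22 = 7.433 mg/L.
Mixed L₀ = (27.9×4.53 + 5.32×161)/(33.22) = 982.9/33.22 = 29.59 mg/L.
Initial deficit D₀ = C_s − DO₀ = 8.79 − 7.433 = 1.357 mg/L.
D(1.31) = [0.203×29.59/(0.816−0.203)](e^(−0.203×1.31) − e^(−0.816×1.31)) + 1.357 e^(−0.816×1.31)
= 9.798 × (0.7665 − 0.3434) + 1.357 × 0.3434 = 4.612 mg/L.
DO = 8.79 − 4.612 = 4.178 mg/L.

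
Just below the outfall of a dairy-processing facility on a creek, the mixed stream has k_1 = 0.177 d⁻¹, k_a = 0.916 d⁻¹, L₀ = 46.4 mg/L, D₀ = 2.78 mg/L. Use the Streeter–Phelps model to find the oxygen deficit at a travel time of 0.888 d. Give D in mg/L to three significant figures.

k_1 L₀/(k_a−k_1) = 0.177×46.4/(0.916−0.177) = 8.213/0.7390 = 11.11 mg/L.
e^(−k_1 t) = e^(−0.177×0.8880) = 0.8546; e^(−k_a t) = e^(−0.916×0.8880) = 0.4433.
D = 11.11 × (0.8546 − 0.4433) + 2.78 × 0.4433 = 4.570 + 1.232 = 5.802 mg/L.

D ≈ 5.80 mg/L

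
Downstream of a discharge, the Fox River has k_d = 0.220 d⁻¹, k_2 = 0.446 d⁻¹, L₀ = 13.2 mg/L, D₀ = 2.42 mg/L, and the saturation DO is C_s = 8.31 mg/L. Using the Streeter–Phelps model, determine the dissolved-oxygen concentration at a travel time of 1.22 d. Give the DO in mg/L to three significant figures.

DO ≈ 4.54 mg/L

k_d L₀/(k_2−k_d) = 0.220×13.2/(0.446−0.220) = 2.904/0.2260 = 12.85 mg/L.
e^(−k_d t) = e^(−0.220×1.220) = 0.7646; e^(−k_2 t) = e^(−0.446×1.220) = 0.5804.
D = 12.85 × (0.7646 − 0.5804) + 2.42 × 0.5804 = 2.368 + 1.404 = 3.772 mg/L.
DO = C_s − D = 8.31 − 3.772 = 4.538 mg/L.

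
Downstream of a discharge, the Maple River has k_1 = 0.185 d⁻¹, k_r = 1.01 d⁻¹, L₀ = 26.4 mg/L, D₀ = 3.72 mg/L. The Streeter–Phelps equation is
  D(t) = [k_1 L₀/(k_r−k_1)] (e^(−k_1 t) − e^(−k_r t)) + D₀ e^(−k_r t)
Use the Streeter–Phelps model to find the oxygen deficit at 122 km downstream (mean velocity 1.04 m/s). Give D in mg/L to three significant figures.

D ≈ 4.05 mg/L

Travel time t = x/v = 122 km / (1.04 m/s) = 122000 m / 1.04 m/s = 117300 s = 1.358 d.
k_1 L₀/(k_r−k_1) = 0.185×26.4/(1.01−0.185) = 4.884/0.8250 = 5.920 mg/L.
e^(−k_1 t) = e^(−0.185×1.358) = 0.7779; e^(−k_r t) = e^(−1.01×1.358) = 0.2538.
D = 5.920 × (0.7779 − 0.2538) + 3.72 × 0.2538 = 3.103 + 0.9440 = 4.047 mg/L.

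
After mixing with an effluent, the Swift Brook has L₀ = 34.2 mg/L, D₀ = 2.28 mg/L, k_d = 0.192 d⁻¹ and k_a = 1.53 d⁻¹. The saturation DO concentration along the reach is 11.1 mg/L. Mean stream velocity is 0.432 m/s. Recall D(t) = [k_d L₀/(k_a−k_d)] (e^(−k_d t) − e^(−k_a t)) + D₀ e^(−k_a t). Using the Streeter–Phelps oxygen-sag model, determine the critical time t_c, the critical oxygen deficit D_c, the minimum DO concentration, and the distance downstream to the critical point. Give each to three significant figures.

t_c = [1/(k_a−k_d)] ln[(k_a/k_d)(1 − D₀(k_a−k_d)/(k_d L₀))]
= [1/(1.53−0.192)] ln[(1.53/0.192)(1 − 2.28×1.338/(0.192×34.2))]
= (1/1.338) ln[7.969 × 0.5354] = 0.7474 × ln(4.267) = 0.7474 × 1.451 = 1.084 d.
D_c = (k_d/k_a) L₀ e^(−k_d t_c) = (0.192/1.53) × 34.2 × e^(−0.192×1.084) = 0.1255 × 34.2 × 0.8121 = 3.485 mg/L.
Minimum DO = C_s − D_c = 11.1 − 3.485 = 7.615 mg/L.
x_c = v t_c = 0.432 m/s × 1.084 d × 86400 s/d = 40470 m ≈ 40.5 km.

t_c ≈ 1.08 d; D_c ≈ 3.49 mg/L; min DO ≈ 7.61 mg/L; x_c ≈ 40.5 km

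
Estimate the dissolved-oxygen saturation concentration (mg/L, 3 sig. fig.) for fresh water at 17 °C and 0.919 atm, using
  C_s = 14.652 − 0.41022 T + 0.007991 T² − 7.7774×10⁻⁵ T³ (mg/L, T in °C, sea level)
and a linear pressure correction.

C_s ≈ 8.83 mg/L

At sea level: C_s = 14.652 − 0.41022×17 + 0.007991×17² − 7.7774×10⁻⁵×17³ = 9.606 mg/L.
Pressure correction: C_s' = 9.606 × 0.919 = 8.828 mg/L.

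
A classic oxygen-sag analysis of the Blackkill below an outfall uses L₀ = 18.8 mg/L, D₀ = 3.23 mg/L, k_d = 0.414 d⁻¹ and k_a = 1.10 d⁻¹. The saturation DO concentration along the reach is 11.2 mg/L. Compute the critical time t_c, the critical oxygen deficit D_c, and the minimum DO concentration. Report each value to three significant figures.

With k_a/k_d = 2.657 and 1 − D₀(k_a−k_d)/(k_d L₀) = 0.7153,
t_c = ln(2.657 × 0.7153) / (1.10 − 0.414) = ln(1.901) / 0.6860 = 0.6422/0.6860 = 0.9361 d.
L(t_c) = L₀ e^(−k_d t_c) = 18.8 × 0.6787 = 12.76 mg/L, and at the critical point k_a D_c = k_d L, so D_c = (0.414/1.10) × 12.76 = 4.802 mg/L.
Minimum DO = C_s − D_c = 11.2 − 4.802 = 6.398 mg/L.

t_c ≈ 0.936 d; D_c ≈ 4.80 mg/L; min DO ≈ 6.40 mg/L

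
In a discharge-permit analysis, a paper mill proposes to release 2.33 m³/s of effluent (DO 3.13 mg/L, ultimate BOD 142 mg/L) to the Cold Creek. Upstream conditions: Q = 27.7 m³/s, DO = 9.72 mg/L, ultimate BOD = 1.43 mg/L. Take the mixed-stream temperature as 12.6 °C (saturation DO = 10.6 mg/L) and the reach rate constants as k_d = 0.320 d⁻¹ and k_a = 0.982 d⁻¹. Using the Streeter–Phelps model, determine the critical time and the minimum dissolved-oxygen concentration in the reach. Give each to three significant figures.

Mixed DO = (27.7×9.72 + 2.33×3.13)/(27.7+2.33) = 276.5/30.03 = 9.209 mg/L.
Mixed L₀ = (27.7×1.43 + 2.33×142)/(30.03) = 370.5/30.03 = 12.34 mg/L.
Initial deficit D₀ = C_s − DO₀ = 10.6 − 9.209 = 1.391 mg/L.
t_c = (1/0.6620) ln[(0.982/0.320)(1 − 1.391×0.6620/(0.320×12.34))] = 1.511 × ln(2.353) = 1.292 d.
D_c = (0.320/0.982) × 12.34 × e^(−0.320×1.292) = 0.3259 × 12.34 × 0.6613 = 2.658 mg/L.
Minimum DO = 10.6 − 2.658 = 7.942 mg/L.

t_c ≈ 1.29 d; minimum DO ≈ 7.94 mg/L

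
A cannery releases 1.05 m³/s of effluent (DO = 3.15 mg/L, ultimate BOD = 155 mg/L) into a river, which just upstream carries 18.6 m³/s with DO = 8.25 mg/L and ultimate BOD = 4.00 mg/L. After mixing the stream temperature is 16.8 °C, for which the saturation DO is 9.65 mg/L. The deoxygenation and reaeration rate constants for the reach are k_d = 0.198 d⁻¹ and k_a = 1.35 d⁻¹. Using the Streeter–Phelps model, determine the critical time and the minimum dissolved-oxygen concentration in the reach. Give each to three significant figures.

t_c ≈ 0.241 d; minimum DO ≈ 7.96 mg/L

Mixed DO = (18.6×8.25 + 1.05×3.15)/(18.6+1.05) = 156.8/19.65 = 7.977 mg/L.
Mixed L₀ = (18.6×4.00 + 1.05×155)/(19.65) = 237.2/19.65 = 12.07 mg/L.
Initial deficit D₀ = C_s − DO₀ = 9.65 − 7.977 = 1.673 mg/L.
t_c = (1/1.152) ln[(1.35/0.198)(1 − 1.673×1.152/(0.198×12.07))] = 0.8681 × ln(1.321) = 0.2414 d.
D_c = (0.198/1.35) × 12.07 × e^(−0.198×0.2414) = 0.1467 × 12.07 × 0.9533 = 1.687 mg/L.
Minimum DO = 9.65 − 1.687 = 7.963 mg/L.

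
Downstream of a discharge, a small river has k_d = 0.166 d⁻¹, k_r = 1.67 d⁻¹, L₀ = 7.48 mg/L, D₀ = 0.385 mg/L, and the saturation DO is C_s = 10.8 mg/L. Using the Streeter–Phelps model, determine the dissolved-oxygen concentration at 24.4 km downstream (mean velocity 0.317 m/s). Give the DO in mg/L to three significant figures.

DO ≈ 10.2 mg/L

Travel time t = x/v = 24.4 km / (0.317 m/s) = 24400 m / 0.317 m/s = 76970 s = 0.8909 d.
k_d L₀/(k_r−k_d) = 0.166×7.48/(1.67−0.166) = 1.242/1.504 = 0.8256 mg/L.
e^(−k_d t) = e^(−0.166×0.8909) = 0.8625; e^(−k_r t) = e^(−1.67×0.8909) = 0.2259.
D = 0.8256 × (0.8625 − 0.2259) + 0.385 × 0.2259 = 0.5256 + 0.08696 = 0.6126 mg/L.
DO = C_s − D = 10.8 − 0.6126 = 10.19 mg/L.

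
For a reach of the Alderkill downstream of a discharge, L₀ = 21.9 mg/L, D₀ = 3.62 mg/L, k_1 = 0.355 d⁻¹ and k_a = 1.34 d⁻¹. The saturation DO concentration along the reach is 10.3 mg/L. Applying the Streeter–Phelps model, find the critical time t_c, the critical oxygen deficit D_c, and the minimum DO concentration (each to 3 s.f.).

At the critical point dD/dt = 0, so k_1 L₀ e^(−k_1 t) = k_a D. Substituting D(t) from the Streeter–Phelps equation and solving for t gives
t_c = ln[(k_a/k_1)(1 − D₀(k_a−k_1)/(k_1 L₀))] / (k_a−k_1).
Here k_a−k_1 = 0.9850 d⁻¹ and 1 − D₀(k_a−k_1)/(k_1 L₀) = 1 − 3.62×0.9850/(0.355×21.9) = 0.5414, so
t_c = ln(3.775 × 0.5414) / 0.9850 = 0.7146 / 0.9850 = 0.7255 d.
L(t_c) = L₀ e^(−k_1 t_c) = 21.9 × 0.7729 = 16.93 mg/L, and at the critical point k_a D_c = k_1 L, so D_c = (0.355/1.34) × 16.93 = 4.484 mg/L.
Minimum DO = C_s − D_c = 10.3 − 4.484 = 5.816 mg/L.

t_c ≈ 0.726 d; D_c ≈ 4.48 mg/L; min DO ≈ 5.82 mg/L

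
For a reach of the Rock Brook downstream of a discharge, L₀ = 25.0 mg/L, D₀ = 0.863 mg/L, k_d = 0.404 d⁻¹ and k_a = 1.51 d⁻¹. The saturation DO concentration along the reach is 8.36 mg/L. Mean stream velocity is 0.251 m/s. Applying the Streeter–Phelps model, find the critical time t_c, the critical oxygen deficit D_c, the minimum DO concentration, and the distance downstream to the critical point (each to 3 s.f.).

With k_a/k_d = 3.738 and 1 − D₀(k_a−k_d)/(k_d L₀) = 0.9055,
t_c = ln(3.738 × 0.9055) / (1.51 − 0.404) = ln(3.384) / 1.106 = 1.219/1.106 = 1.102 d.
L(t_c) = L₀ e^(−k_d t_c) = 25.0 × 0.6406 = 16.02 mg/L, and at the critical point k_a D_c = k_d L, so D_c = (0.404/1.51) × 16.02 = 4.285 mg/L.
Minimum DO = C_s − D_c = 8.36 − 4.285 = 4.075 mg/L.
x_c = v t_c = 0.251 m/s × 1.102 d × 86400 s/d = 23910 m ≈ 23.9 km.

t_c ≈ 1.10 d; D_c ≈ 4.28 mg/L; min DO ≈ 4.08 mg/L; x_c ≈ 23.9 km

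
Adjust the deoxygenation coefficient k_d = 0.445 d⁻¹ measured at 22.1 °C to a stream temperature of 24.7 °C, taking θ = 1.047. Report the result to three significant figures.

k_d ≈ 0.501 d⁻¹

k_d(T₂) = k_d(T₁) · θ^(T₂−T₁) = 0.445 × 1.047^(24.7−22.1)
= 0.445 × 1.047^2.60 = 0.445 × 1.127 = 0.5014 d⁻¹.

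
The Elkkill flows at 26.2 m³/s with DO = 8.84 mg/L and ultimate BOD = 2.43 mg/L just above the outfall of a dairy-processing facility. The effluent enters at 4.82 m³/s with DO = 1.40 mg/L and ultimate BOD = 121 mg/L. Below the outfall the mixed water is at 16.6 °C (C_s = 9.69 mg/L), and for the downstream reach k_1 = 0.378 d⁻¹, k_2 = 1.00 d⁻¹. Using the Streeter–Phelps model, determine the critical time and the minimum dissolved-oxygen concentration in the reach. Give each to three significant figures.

Mixed DO = (26.2×8.84 + 4.82×1.40)/(26.2+4.82) = 238.4/31.02 = 7.684 mg/L.
Mixed L₀ = (26.2×2.43 + 4.82×121)/(31.02) = 646.9/31.02 = 20.85 mg/L.
Initial deficit D₀ = C_s − DO₀ = 9.69 − 7.684 = 2.006 mg/L.
t_c = (1/0.6220) ln[(1.00/0.378)(1 − 2.006×0.6220/(0.378×20.85))] = 1.608 × ln(2.227) = 1.287 d.
D_c = (0.378/1.00) × 20.85 × e^(−0.378×1.287) = 0.3780 × 20.85 × 0.6148 = 4.846 mg/L.
Minimum DO = 9.69 − 4.846 = 4.844 mg/L.

t_c ≈ 1.29 d; minimum DO ≈ 4.84 mg/L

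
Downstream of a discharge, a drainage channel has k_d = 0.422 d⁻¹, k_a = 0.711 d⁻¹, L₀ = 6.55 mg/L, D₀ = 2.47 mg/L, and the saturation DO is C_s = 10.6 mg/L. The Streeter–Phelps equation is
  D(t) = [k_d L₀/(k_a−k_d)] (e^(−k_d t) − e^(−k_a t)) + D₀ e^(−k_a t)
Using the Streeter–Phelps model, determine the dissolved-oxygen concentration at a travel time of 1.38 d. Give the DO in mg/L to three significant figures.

DO ≈ 7.92 mg/L

k_d L₀/(k_a−k_d) = 0.422×6.55/(0.711−0.422) = 2.764/0.2890 = 9.564 mg/L.
e^(−k_d t) = e^(−0.422×1.380) = 0.5586; e^(−k_a t) = e^(−0.711×1.380) = 0.3749.
D = 9.564 × (0.5586 − 0.3749) + 2.47 × 0.3749 = 1.757 + 0.9259 = 2.683 mg/L.
DO = C_s − D = 10.6 − 2.683 = 7.917 mg/L.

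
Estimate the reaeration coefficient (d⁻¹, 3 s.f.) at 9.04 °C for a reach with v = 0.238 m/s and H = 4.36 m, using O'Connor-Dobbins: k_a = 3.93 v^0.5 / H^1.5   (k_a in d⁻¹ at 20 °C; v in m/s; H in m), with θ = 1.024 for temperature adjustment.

k_a(20) = 3.93 × 0.238^0.5 / 4.36^1.5 = 3.93 × 0.4879 / 9.104 = 0.2106 d⁻¹.
k_a(9.04) = 0.2106 × 1.024^(9.04−20) = 0.2106 × 0.7711 = 0.1624 d⁻¹.

k_a ≈ 0.162 d⁻¹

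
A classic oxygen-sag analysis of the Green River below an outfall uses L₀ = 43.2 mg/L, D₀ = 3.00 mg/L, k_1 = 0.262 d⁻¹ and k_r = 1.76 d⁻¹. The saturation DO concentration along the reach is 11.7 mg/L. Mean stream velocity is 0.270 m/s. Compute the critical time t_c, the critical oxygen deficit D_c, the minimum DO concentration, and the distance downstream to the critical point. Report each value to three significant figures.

t_c = [1/(k_r−k_1)] ln[(k_r/k_1)(1 − D₀(k_r−k_1)/(k_1 L₀))]
= [1/(1.76−0.262)] ln[(1.76/0.262)(1 − 3.00×1.498/(0.262×43.2))]
= (1/1.498) ln[6.718 × 0.6029] = 0.6676 × ln(4.050) = 0.6676 × 1.399 = 0.9338 d.
L(t_c) = L₀ e^(−k_1 t_c) = 43.2 × 0.7830 = 33.82 mg/L, and at the critical point k_r D_c = k_1 L, so D_c = (0.262/1.76) × 33.82 = 5.035 mg/L.
Minimum DO = C_s − D_c = 11.7 − 5.035 = 6.665 mg/L.
x_c = v t_c = 0.270 m/s × 0.9338 d × 86400 s/d = 21780 m ≈ 21.8 km.

t_c ≈ 0.934 d; D_c ≈ 5.04 mg/L; min DO ≈ 6.66 mg/L; x_c ≈ 21.8 km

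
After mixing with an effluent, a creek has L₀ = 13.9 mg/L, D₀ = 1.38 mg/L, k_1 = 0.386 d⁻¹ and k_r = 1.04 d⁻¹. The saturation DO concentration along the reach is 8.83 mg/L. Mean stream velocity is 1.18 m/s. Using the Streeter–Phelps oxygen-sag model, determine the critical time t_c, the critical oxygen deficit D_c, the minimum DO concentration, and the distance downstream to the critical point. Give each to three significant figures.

t_c ≈ 1.23 d; D_c ≈ 3.20 mg/L; min DO ≈ 5.63 mg/L; x_c ≈ 126 km

At the critical point dD/dt = 0, so k_1 L₀ e^(−k_1 t) = k_r D. Substituting D(t) from the Streeter–Phelps equation and solving for t gives
t_c = ln[(k_r/k_1)(1 − D₀(k_r−k_1)/(k_1 L₀))] / (k_r−k_1).
Here k_r−k_1 = 0.6540 d⁻¹ and 1 − D₀(k_r−k_1)/(k_1 L₀) = 1 − 1.38×0.6540/(0.386×13.9) = 0.8318, so
t_c = ln(2.694 × 0.8318) / 0.6540 = 0.8070 / 0.6540 = 1.234 d.
L(t_c) = L₀ e^(−k_1 t_c) = 13.9 × 0.6211 = 8.633 mg/L, and at the critical point k_r D_c = k_1 L, so D_c = (0.386/1.04) × 8.633 = 3.204 mg/L.
Minimum DO = C_s − D_c = 8.83 − 3.204 = 5.626 mg/L.
x_c = v t_c = 1.18 m/s × 1.234 d × 86400 s/d = 125800 m ≈ 126 km.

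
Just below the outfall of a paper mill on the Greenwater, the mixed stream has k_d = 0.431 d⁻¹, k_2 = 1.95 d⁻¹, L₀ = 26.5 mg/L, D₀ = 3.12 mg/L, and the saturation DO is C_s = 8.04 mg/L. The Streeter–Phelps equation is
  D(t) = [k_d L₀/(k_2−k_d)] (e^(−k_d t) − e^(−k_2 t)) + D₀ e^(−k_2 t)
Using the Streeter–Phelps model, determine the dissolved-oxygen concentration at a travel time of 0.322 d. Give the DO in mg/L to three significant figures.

k_d L₀/(k_2−k_d) = 0.431×26.5/(1.95−0.431) = 11.42/1.519 = 7.519 mg/L.
e^(−k_d t) = e^(−0.431×0.3220) = 0.8704; e^(−k_2 t) = e^(−1.95×0.3220) = 0.5337.
D = 7.519 × (0.8704 − 0.5337) + 3.12 × 0.5337 = 2.532 + 1.665 = 4.197 mg/L.
DO = C_s − D = 8.04 − 4.197 = 3.843 mg/L.

DO ≈ 3.84 mg/L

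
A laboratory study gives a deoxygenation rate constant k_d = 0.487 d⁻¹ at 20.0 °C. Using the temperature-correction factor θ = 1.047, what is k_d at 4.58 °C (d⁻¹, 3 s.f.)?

k_d(T₂) = k_d(T₁) · θ^(T₂−T₁) = 0.487 × 1.047^(4.58−20.0)
= 0.487 × 1.047^-15.4 = 0.487 × 0.4925 = 0.2399 d⁻¹.

k_d ≈ 0.240 d⁻¹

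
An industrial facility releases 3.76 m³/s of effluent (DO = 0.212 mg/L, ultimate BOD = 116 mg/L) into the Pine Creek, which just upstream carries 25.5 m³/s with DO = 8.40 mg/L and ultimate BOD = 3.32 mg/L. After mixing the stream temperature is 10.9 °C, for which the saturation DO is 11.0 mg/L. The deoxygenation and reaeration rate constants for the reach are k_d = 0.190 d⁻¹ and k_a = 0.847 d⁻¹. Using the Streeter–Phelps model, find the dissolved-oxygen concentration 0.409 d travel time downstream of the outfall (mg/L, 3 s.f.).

Mixed DO = (25.5×8.40 + 3.76×0.212)/(25.5+3.76) = 215.0/29.26 = 7.348 mg/L.
Mixed L₀ = (25.5×3.32 + 3.76×116)/(29.26) = 520.8/29.26 = 17.80 mg/L.
Initial deficit D₀ = C_s − DO₀ = 11.0 − 7.348 = 3.652 mg/L.
D(0.409) = [0.190×17.80/(0.847−0.190)](e^(−0.190×0.409) − e^(−0.847×0.409)) + 3.652 e^(−0.847×0.409)
= 5.148 × (0.9252 − 0.7072) + 3.652 × 0.7072 = 3.705 mg/L.
DO = 11.0 − 3.705 = 7.295 mg/L.

DO ≈ 7.29 mg/L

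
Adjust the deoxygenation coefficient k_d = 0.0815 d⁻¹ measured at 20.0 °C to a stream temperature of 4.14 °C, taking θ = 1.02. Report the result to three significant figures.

k_d ≈ 0.0595 d⁻¹

k_d(T₂) = k_d(T₁) · θ^(T₂−T₁) = 0.0815 × 1.02^(4.14−20.0)
= 0.0815 × 1.02^-15.9 = 0.0815 × 0.7305 = 0.05953 d⁻¹.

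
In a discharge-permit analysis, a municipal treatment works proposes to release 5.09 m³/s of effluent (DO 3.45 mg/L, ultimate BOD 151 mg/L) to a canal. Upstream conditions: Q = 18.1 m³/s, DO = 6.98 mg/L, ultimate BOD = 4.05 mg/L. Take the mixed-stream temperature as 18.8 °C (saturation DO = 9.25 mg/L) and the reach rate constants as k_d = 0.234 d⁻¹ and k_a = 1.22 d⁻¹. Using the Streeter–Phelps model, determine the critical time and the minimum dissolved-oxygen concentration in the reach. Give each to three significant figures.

t_c ≈ 1.23 d; minimum DO ≈ 4.03 mg/L

Mixed DO = (18.1×6.98 + 5.09×3.45)/(18.1+5.09) = 143.9/23.19 = 6.205 mg/L.
Mixed L₀ = (18.1×4.05 + 5.09×151)/(23.19) = 841.9/23.19 = 36.30 mg/L.
Initial deficit D₀ = C_s − DO₀ = 9.25 − 6.205 = 3.045 mg/L.
t_c = (1/0.9860) ln[(1.22/0.234)(1 − 3.045×0.9860/(0.234×36.30))] = 1.014 × ln(3.371) = 1.233 d.
D_c = (0.234/1.22) × 36.30 × e^(−0.234×1.233) = 0.1918 × 36.30 × 0.7495 = 5.219 mg/L.
Minimum DO = 9.25 − 5.219 = 4.031 mg/L.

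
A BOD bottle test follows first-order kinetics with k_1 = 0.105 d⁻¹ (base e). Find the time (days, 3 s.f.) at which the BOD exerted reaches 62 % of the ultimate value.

t ≈ 9.22 d

y/L₀ = 1 − e^(−k_1 t) = 0.62 ⇒ e^(−k_1 t) = 0.380
t = −ln(0.380) / 0.105 = 0.9676 / 0.105 = 9.215 d.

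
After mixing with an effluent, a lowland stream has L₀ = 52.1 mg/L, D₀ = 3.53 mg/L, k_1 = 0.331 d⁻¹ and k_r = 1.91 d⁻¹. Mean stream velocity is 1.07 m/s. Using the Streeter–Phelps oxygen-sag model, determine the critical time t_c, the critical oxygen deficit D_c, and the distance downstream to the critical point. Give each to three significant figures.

t_c ≈ 0.863 d; D_c ≈ 6.79 mg/L; x_c ≈ 79.8 km

With k_r/k_1 = 5.770 and 1 − D₀(k_r−k_1)/(k_1 L₀) = 0.6768,
t_c = ln(5.770 × 0.6768) / (1.91 − 0.331) = ln(3.905) / 1.579 = 1.362/1.579 = 0.8628 d.
L(t_c) = L₀ e^(−k_1 t_c) = 52.1 × 0.7516 = 39.16 mg/L, and at the critical point k_r D_c = k_1 L, so D_c = (0.331/1.91) × 39.16 = 6.786 mg/L.
x_c = v t_c = 1.07 m/s × 0.8628 d × 86400 s/d = 79760 m ≈ 79.8 km.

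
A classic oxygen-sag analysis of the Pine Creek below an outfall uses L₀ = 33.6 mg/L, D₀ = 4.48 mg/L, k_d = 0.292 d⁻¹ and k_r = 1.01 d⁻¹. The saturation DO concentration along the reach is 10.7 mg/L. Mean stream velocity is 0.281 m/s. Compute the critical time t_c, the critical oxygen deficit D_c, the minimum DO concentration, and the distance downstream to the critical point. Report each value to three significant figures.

t_c ≈ 1.18 d; D_c ≈ 6.89 mg/L; min DO ≈ 3.81 mg/L; x_c ≈ 28.5 km

t_c = [1/(k_r−k_d)] ln[(k_r/k_d)(1 − D₀(k_r−k_d)/(k_d L₀))]
= [1/(1.01−0.292)] ln[(1.01/0.292)(1 − 4.48×0.7180/(0.292×33.6))]
= (1/0.7180) ln[3.459 × 0.6721] = 1.393 × ln(2.325) = 1.393 × 0.8437 = 1.175 d.
D_c = (k_d/k_r) L₀ e^(−k_d t_c) = (0.292/1.01) × 33.6 × e^(−0.292×1.175) = 0.2891 × 33.6 × 0.7096 = 6.893 mg/L.
Minimum DO = C_s − D_c = 10.7 − 6.893 = 3.807 mg/L.
x_c = v t_c = 0.281 m/s × 1.175 d × 86400 s/d = 28530 m ≈ 28.5 km.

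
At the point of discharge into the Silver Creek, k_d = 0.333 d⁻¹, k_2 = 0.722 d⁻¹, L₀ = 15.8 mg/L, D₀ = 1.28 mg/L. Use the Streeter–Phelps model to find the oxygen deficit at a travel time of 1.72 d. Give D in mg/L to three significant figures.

D ≈ 4.09 mg/L

k_d L₀/(k_2−k_d) = 0.333×15.8/(0.722−0.333) = 5.261/0.3890 = 13.53 mg/L.
e^(−k_d t) = e^(−0.333×1.720) = 0.5640; e^(−k_2 t) = e^(−0.722×1.720) = 0.2889.
D = 13.53 × (0.5640 − 0.2889) + 1.28 × 0.2889 = 3.721 + 0.3697 = 4.091 mg/L.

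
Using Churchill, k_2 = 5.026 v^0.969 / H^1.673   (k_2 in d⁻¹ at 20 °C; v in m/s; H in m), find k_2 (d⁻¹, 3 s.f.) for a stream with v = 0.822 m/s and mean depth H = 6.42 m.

k_2 ≈ 0.185 d⁻¹

k_2 = 5.026 × 0.822^0.969 / 6.42^1.673 = 5.026 × 0.8270 / 22.44 = 0.1852 d⁻¹.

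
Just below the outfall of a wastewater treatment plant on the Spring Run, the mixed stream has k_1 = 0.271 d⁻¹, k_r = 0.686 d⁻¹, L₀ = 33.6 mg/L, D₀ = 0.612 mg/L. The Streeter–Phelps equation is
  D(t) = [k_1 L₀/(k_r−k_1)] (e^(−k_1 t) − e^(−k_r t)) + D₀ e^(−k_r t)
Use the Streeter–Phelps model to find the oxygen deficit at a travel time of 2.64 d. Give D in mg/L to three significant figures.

D ≈ 7.24 mg/L

k_1 L₀/(k_r−k_1) = 0.271×33.6/(0.686−0.271) = 9.106/0.4150 = 21.94 mg/L.
e^(−k_1 t) = e^(−0.271×2.640) = 0.4890; e^(−k_r t) = e^(−0.686×2.640) = 0.1635.
D = 21.94 × (0.4890 − 0.1635) + 0.612 × 0.1635 = 7.142 + 0.1001 = 7.242 mg/L.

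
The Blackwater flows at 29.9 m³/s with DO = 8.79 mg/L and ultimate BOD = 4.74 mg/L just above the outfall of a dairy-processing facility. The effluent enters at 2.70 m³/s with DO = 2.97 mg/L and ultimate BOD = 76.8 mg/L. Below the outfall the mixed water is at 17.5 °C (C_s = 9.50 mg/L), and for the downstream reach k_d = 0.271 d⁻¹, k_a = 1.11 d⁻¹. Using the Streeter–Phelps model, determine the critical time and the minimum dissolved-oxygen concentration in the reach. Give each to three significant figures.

Mixed DO = (29.9×8.79 + 2.70×2.97)/(29.9+2.70) = 270.8/32.60 = 8.308 mg/L.
Mixed L₀ = (29.9×4.74 + 2.70×76.8)/(32.60) = 349.1/32.60 = 10.71 mg/L.
Initial deficit D₀ = C_s − DO₀ = 9.50 − 8.308 = 1.192 mg/L.
t_c = (1/0.8390) ln[(1.11/0.271)(1 − 1.192×0.8390/(0.271×10.71))] = 1.192 × ln(2.684) = 1.177 d.
D_c = (0.271/1.11) × 10.71 × e^(−0.271×1.177) = 0.2441 × 10.71 × 0.7269 = 1.900 mg/L.
Minimum DO = 9.50 − 1.900 = 7.600 mg/L.

t_c ≈ 1.18 d; minimum DO ≈ 7.60 mg/L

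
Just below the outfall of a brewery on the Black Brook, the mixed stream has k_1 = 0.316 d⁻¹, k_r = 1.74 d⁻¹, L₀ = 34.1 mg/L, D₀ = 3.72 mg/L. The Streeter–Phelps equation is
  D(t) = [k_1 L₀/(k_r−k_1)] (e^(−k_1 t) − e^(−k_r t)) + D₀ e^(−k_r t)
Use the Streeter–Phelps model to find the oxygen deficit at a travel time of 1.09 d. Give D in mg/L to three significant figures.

D ≈ 4.78 mg/L

k_1 L₀/(k_r−k_1) = 0.316×34.1/(1.74−0.316) = 10.78/1.424 = 7.567 mg/L.
e^(−k_1 t) = e^(−0.316×1.090) = 0.7086; e^(−k_r t) = e^(−1.74×1.090) = 0.1501.
D = 7.567 × (0.7086 − 0.1501) + 3.72 × 0.1501 = 4.227 + 0.5583 = 4.785 mg/L.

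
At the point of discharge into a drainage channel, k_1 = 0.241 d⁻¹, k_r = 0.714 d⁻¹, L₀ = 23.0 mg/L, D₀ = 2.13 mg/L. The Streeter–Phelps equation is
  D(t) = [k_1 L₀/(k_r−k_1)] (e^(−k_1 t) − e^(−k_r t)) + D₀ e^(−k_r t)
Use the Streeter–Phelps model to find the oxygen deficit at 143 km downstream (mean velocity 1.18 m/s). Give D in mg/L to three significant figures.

Travel time t = x/v = 143 km / (1.18 m/s) = 143000 m / 1.18 m/s = 121200 s = 1.403 d.
k_1 L₀/(k_r−k_1) = 0.241×23.0/(0.714−0.241) = 5.543/0.4730 = 11.72 mg/L.
e^(−k_1 t) = e^(−0.241×1.403) = 0.7132; e^(−k_r t) = e^(−0.714×1.403) = 0.3673.
D = 11.72 × (0.7132 − 0.3673) + 2.13 × 0.3673 = 4.053 + 0.7824 = 4.835 mg/L.

D ≈ 4.84 mg/L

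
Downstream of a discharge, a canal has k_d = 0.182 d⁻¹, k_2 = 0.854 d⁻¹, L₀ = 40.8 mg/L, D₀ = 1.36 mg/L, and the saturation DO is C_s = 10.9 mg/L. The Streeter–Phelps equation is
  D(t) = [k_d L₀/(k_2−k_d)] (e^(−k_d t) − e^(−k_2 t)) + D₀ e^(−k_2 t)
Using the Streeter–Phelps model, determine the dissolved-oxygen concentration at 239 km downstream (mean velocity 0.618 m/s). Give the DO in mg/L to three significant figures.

Travel time t = x/v = 239 km / (0.618 m/s) = 239000 m / 0.618 m/s = 386700 s = 4.476 d.
k_d L₀/(k_2−k_d) = 0.182×40.8/(0.854−0.182) = 7.426/0.6720 = 11.05 mg/L.
e^(−k_d t) = e^(−0.182×4.476) = 0.4428; e^(−k_2 t) = e^(−0.854×4.476) = 0.02187.
D = 11.05 × (0.4428 − 0.02187) + 1.36 × 0.02187 = 4.651 + 0.02975 = 4.681 mg/L.
DO = C_s − D = 10.9 − 4.681 = 6.219 mg/L.

DO ≈ 6.22 mg/L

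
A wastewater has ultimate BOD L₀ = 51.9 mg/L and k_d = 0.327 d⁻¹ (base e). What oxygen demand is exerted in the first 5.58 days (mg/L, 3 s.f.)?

y_t = L₀(1 − e^(−k_d t)) = 51.9 × (1 − e^(−0.327×5.58))
= 51.9 × (1 − 0.1613) = 51.9 × 0.8387 = 43.53 mg/L.

y ≈ 43.5 mg/L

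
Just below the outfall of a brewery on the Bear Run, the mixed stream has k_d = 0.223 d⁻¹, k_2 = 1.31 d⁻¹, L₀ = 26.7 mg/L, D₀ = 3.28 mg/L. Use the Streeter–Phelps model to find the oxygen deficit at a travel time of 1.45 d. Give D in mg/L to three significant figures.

D ≈ 3.64 mg/L

k_d L₀/(k_2−k_d) = 0.223×26.7/(1.31−0.223) = 5.954/1.087 = 5.478 mg/L.
e^(−k_d t) = e^(−0.223×1.450) = 0.7237; e^(−k_2 t) = e^(−1.31×1.450) = 0.1496.
D = 5.478 × (0.7237 − 0.1496) + 3.28 × 0.1496 = 3.145 + 0.4908 = 3.635 mg/L.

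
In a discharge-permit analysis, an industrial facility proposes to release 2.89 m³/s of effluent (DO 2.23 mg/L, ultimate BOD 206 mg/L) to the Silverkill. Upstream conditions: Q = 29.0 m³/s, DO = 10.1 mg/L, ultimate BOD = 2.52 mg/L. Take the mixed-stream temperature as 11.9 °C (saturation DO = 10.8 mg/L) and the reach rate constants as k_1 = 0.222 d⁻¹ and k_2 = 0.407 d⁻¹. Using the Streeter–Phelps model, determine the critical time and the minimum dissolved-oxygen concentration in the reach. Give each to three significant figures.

Mixed DO = (29.0×10.1 + 2.89×2.23)/(29.0+2.89) = 299.3/31.89 = 9.387 mg/L.
Mixed L₀ = (29.0×2.52 + 2.89×206)/(31.89) = 668.4/31.89 = 20.96 mg/L.
Initial deficit D₀ = C_s − DO₀ = 10.8 − 9.387 = 1.413 mg/L.
t_c = (1/0.1850) ln[(0.407/0.222)(1 − 1.413×0.1850/(0.222×20.96))] = 5.405 × ln(1.730) = 2.964 d.
D_c = (0.222/0.407) × 20.96 × e^(−0.222×2.964) = 0.5455 × 20.96 × 0.5179 = 5.921 mg/L.
Minimum DO = 10.8 − 5.921 = 4.879 mg/L.

t_c ≈ 2.96 d; minimum DO ≈ 4.88 mg/L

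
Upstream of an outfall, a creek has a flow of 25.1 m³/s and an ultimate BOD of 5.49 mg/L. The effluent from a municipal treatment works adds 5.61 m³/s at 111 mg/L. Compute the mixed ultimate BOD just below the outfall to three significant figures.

Flow-weighted mixing: C = (Q_r C_r + Q_w C_w)/(Q_r + Q_w)
= (25.1×5.49 + 5.61×111)/(25.1 + 5.61) = 760.5/30.71 = 24.76 mg/L.

24.8 mg/L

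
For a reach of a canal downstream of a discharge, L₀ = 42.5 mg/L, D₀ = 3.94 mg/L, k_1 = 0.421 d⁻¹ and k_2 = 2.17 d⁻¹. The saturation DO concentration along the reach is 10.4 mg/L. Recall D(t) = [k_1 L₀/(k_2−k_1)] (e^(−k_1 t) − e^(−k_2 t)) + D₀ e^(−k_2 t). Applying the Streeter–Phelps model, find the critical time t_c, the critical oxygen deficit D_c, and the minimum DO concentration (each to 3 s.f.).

t_c ≈ 0.660 d; D_c ≈ 6.25 mg/L; min DO ≈ 4.15 mg/L

At the critical point dD/dt = 0, so k_1 L₀ e^(−k_1 t) = k_2 D. Substituting D(t) from the Streeter–Phelps equation and solving for t gives
t_c = ln[(k_2/k_1)(1 − D₀(k_2−k_1)/(k_1 L₀))] / (k_2−k_1).
Here k_2−k_1 = 1.749 d⁻¹ and 1 − D₀(k_2−k_1)/(k_1 L₀) = 1 − 3.94×1.749/(0.421×42.5) = 0.6149, so
t_c = ln(5.154 × 0.6149) / 1.749 = 1.153 / 1.749 = 0.6595 d.
L(t_c) = L₀ e^(−k_1 t_c) = 42.5 × 0.7576 = 32.20 mg/L, and at the critical point k_2 D_c = k_1 L, so D_c = (0.421/2.17) × 32.20 = 6.246 mg/L.
Minimum DO = C_s − D_c = 10.4 − 6.246 = 4.154 mg/L.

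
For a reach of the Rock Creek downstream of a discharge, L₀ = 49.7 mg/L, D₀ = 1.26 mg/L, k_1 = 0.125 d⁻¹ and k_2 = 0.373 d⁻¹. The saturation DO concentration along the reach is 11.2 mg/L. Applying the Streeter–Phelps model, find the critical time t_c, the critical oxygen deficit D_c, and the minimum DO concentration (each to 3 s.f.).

t_c ≈ 4.20 d; D_c ≈ 9.85 mg/L; min DO ≈ 1.35 mg/L

With k_2/k_1 = 2.984 and 1 − D₀(k_2−k_1)/(k_1 L₀) = 0.9497,
t_c = ln(2.984 × 0.9497) / (0.373 − 0.125) = ln(2.834) / 0.2480 = 1.042/0.2480 = 4.200 d.
D_c = (k_1/k_2) L₀ e^(−k_1 t_c) = (0.125/0.373) × 49.7 × e^(−0.125×4.200) = 0.3351 × 49.7 × 0.5915 = 9.852 mg/L.
Minimum DO = C_s − D_c = 11.2 − 9.852 = 1.348 mg/L.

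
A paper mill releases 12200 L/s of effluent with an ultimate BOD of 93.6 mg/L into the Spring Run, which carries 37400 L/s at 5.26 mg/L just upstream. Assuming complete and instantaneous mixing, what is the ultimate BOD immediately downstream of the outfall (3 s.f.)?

27.0 mg/L

Flow-weighted mixing: C = (Q_r C_r + Q_w C_w)/(Q_r + Q_w)
= (37400×5.26 + 12200×93.6)/(37400 + 12200) = 1.339×10^6/49600 = 26.99 mg/L.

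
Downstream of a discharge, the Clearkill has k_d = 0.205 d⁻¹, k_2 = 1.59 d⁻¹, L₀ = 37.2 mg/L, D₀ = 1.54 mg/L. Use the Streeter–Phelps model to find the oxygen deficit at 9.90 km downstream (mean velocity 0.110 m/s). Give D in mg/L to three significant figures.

D ≈ 3.69 mg/L

Travel time t = x/v = 9.90 km / (0.110 m/s) = 9900 m / 0.110 m/s = 90000 s = 1.042 d.
k_d L₀/(k_2−k_d) = 0.205×37.2/(1.59−0.205) = 7.626/1.385 = 5.506 mg/L.
e^(−k_d t) = e^(−0.205×1.042) = 0.8077; e^(−k_2 t) = e^(−1.59×1.042) = 0.1909.
D = 5.506 × (0.8077 − 0.1909) + 1.54 × 0.1909 = 3.397 + 0.2939 = 3.690 mg/L.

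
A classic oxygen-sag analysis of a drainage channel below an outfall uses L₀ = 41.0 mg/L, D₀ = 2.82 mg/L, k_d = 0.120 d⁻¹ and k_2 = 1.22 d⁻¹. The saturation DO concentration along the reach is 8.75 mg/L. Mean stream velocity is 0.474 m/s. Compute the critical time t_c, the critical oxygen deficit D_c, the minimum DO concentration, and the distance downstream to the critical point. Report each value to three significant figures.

t_c = [1/(k_2−k_d)] ln[(k_2/k_d)(1 − D₀(k_2−k_d)/(k_d L₀))]
= [1/(1.22−0.120)] ln[(1.22/0.120)(1 − 2.82×1.100/(0.120×41.0))]
= (1/1.100) ln[10.17 × 0.3695] = 0.9091 × ln(3.757) = 0.9091 × 1.324 = 1.203 d.
D_c = (k_d/k_2) L₀ e^(−k_d t_c) = (0.120/1.22) × 41.0 × e^(−0.120×1.203) = 0.09836 × 41.0 × 0.8656 = 3.491 mg/L.
Minimum DO = C_s − D_c = 8.75 − 3.491 = 5.259 mg/L.
x_c = v t_c = 0.474 m/s × 1.203 d × 86400 s/d = 49280 m ≈ 49.3 km.

t_c ≈ 1.20 d; D_c ≈ 3.49 mg/L; min DO ≈ 5.26 mg/L; x_c ≈ 49.3 km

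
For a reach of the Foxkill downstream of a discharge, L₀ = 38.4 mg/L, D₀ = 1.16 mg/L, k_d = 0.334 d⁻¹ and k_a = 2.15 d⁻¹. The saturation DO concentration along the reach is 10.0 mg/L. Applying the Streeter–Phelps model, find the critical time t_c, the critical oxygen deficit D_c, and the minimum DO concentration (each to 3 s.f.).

t_c ≈ 0.927 d; D_c ≈ 4.38 mg/L; min DO ≈ 5.62 mg/L

t_c = [1/(k_a−k_d)] ln[(k_a/k_d)(1 − D₀(k_a−k_d)/(k_d L₀))]
= [1/(2.15−0.334)] ln[(2.15/0.334)(1 − 1.16×1.816/(0.334×38.4))]
= (1/1.816) ln[6.437 × 0.8358] = 0.5507 × ln(5.380) = 0.5507 × 1.683 = 0.9266 d.
L(t_c) = L₀ e^(−k_d t_c) = 38.4 × 0.7338 = 28.18 mg/L, and at the critical point k_a D_c = k_d L, so D_c = (0.334/2.15) × 28.18 = 4.378 mg/L.
Minimum DO = C_s − D_c = 10.0 − 4.378 = 5.622 mg/L.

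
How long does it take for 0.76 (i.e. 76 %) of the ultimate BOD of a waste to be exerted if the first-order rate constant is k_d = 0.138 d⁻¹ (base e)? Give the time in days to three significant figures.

y/L₀ = 1 − e^(−k_d t) = 0.76 ⇒ e^(−k_d t) = 0.240
t = −ln(0.240) / 0.138 = 1.427 / 0.138 = 10.34 d.

t ≈ 10.3 d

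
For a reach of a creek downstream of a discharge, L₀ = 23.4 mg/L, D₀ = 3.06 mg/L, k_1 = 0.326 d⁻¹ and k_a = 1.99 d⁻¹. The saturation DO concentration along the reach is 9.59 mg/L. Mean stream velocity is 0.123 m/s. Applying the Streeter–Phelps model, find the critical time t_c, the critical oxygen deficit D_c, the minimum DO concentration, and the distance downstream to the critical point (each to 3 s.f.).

t_c = [1/(k_a−k_1)] ln[(k_a/k_1)(1 − D₀(k_a−k_1)/(k_1 L₀))]
= [1/(1.99−0.326)] ln[(1.99/0.326)(1 − 3.06×1.664/(0.326×23.4))]
= (1/1.664) ln[6.104 × 0.3325] = 0.6010 × ln(2.030) = 0.6010 × 0.7079 = 0.4254 d.
D_c = (k_1/k_a) L₀ e^(−k_1 t_c) = (0.326/1.99) × 23.4 × e^(−0.326×0.4254) = 0.1638 × 23.4 × 0.8705 = 3.337 mg/L.
Minimum DO = C_s − D_c = 9.59 − 3.337 = 6.253 mg/L.
x_c = v t_c = 0.123 m/s × 0.4254 d × 86400 s/d = 4521 m ≈ 4.52 km.

t_c ≈ 0.425 d; D_c ≈ 3.34 mg/L; min DO ≈ 6.25 mg/L; x_c ≈ 4.52 km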